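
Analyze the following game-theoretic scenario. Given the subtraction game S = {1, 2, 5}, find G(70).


The subtraction set is S = {1, 2, 5}.
G(k) = mex{ G(k - s) : s in S, s <= k }. We compute iteratively: G(0) = 0.
G(1) = mex({0}) = 1
G(2) = mex({0, 1}) = 2
G(3) = mex({1, 2}) = 0
G(4) = mex({0, 2}) = 1
G(5) = mex({0, 1}) = 2
G(6) = mex({1, 2}) = 0
G(7) = mex({0, 2}) = 1
Observe that G(3)..G(7) = 0, 1, 2, 0, 1 repeats G(0)..G(4) = 0, 1, 2, 0, 1.
For k >= max(S) = 5, G(k) is determined by the previous 5 values G(k-5)..G(k-1); a window of 5 consecutive values has recurred shifted by 3, so by induction G(k + 3) = G(k) for all k >= 0: the sequence is periodic from the start with period 3.
One period: G(0..2) = 0, 1, 2.
70 mod 3 = 1, so G(70) = G(1) = 1.

1


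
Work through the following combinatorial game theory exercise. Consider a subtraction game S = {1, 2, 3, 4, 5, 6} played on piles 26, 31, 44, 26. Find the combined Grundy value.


Subtraction set: {1, 2, 3, 4, 5, 6}
For this subtraction set, G(n) = n mod 7 (period = max + 1 = 7).
Pile 1 (size 26): G(26) = 26 mod 7 = 5
Pile 2 (size 31): G(31) = 31 mod 7 = 3
Pile 3 (size 44): G(44) = 44 mod 7 = 2
Pile 4 (size 26): G(26) = 26 mod 7 = 5
Total Grundy value = XOR of all: 5 XOR 3 XOR 2 XOR 5 = 1

1


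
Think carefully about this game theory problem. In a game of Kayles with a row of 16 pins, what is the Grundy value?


Kayles: a move removes 1 or 2 adjacent pins from a contiguous row.
Removing pins from a row of k leaves two independent rows (a, b) with a + b = k - 1 (one pin) or a + b = k - 2 (two pins); an end removal gives a = 0.
By Sprague-Grundy, G(k) = mex{ G(a) XOR G(b) } over all these splits. G(0) = 0.
G(1): splits (0,0):0^0=0 -> mex({0}) = 1
G(2): splits (0,1):0^1=1 (0,0):0^0=0 -> mex({0, 1}) = 2
G(3): splits (0,2):0^2=2 (1,1):1^1=0 (0,1):0^1=1 -> mex({0, 1, 2}) = 3
G(4): splits (0,3):0^3=3 (1,2):1^2=3 (0,2):0^2=2 (1,1):1^1=0 -> mex({0, 2, 3}) = 1
G(5): splits (0,4):0^1=1 (1,3):1^3=2 (2,2):2^2=0 (0,3):0^3=3 (1,2):1^2=3 -> mex({0, 1, 2, 3}) = 4
G(6) = mex({0, 1, 2, 4}) = 3
G(7) = mex({0, 1, 3, 4, 5}) = 2
G(8) = mex({0, 2, 3, 5, 6}) = 1
G(9) = mex({0, 1, 2, 3, 6, 7}) = 4
G(10) = mex({0, 1, 3, 4, 5, 7}) = 2
G(11) = mex({0, 1, 2, 3, 4, 5}) = 6
G(12) = mex({0, 1, 2, 3, 5, 6, 7}) = 4
G(13) = mex({0, 2, 3, 4, 6, 7}) = 1
G(14) = mex({0, 1, 4, 5, 6, 7}) = 2
G(15) = mex({0, 1, 2, 3, 4, 5, 6}) = 7
G(16) = mex({0, 2, 3, 5, 6, 7}) = 1
Therefore G(16) = 1.

1


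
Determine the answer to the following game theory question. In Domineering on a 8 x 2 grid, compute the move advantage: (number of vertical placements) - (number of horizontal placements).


Board is 8 x 2 (rows x cols).
Left (vertical) placements: (rows-1) * cols = 7 * 2 = 14
Right (horizontal) placements: rows * (cols-1) = 8 * 1 = 8
Advantage = Left - Right = 14 - 8 = 6

6


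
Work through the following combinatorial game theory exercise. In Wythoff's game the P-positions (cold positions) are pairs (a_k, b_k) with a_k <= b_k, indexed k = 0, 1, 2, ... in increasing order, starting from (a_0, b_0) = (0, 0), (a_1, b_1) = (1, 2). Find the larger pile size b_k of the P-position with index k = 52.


By Wythoff's theorem, a_k = floor(k * phi) and b_k = floor(k * phi^2) = a_k + k, where phi = (1 + sqrt(5))/2 is the golden ratio.
phi = (1 + sqrt(5))/2 = 1.618034
phi^2 = phi + 1 = 2.618034
k = 52
k * phi^2 = 52 * 2.618034 = 136.137767
b_52 = floor(k * phi^2) = 136 (check: a_52 + k = 84 + 52 = 136)

136


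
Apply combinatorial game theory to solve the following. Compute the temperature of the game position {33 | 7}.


The game is {33 | 7}, a switch {a | b} with numbers a > b.
Cooling {a | b} by t gives {a - t | b + t}, which stops being hot when a - t = b + t, i.e. at t = (a - b)/2. So the temperature of a switch is (a - b)/2.
Temperature = (Left option - Right option) / 2
= (33 - (7)) / 2
= 26 / 2
= 13

13


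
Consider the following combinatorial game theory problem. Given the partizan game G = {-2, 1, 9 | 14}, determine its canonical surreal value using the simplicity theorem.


Left options: {-2, 1, 9}, max = 9
Right options: {14}, min = 14
All options are numbers and max(Left) < min(Right), so by the simplicity theorem the value is the simplest (earliest-born) number strictly between 9 and 14.
Integers 10 through 13 all lie strictly between 9 and 14.
Among integers, the simplest (lowest birthday = smallest |n|; 0 is born on day 0, +-n on day n) is 10.
No non-integer in the interval can be simpler: if x is a non-integer in the interval, then floor(x) or ceil(x) also lies in the interval (the interval contains an integer), and both are proper prefixes of x's sign expansion, i.e. born earlier. So the game value is 10.
Game value = 10

10


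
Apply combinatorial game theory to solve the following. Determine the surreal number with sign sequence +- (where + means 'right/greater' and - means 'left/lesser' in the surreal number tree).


Sign expansion: +-
Rule: track bounds (lo, hi), initially (-inf, +inf). On '+', the current value becomes lo and we move to the simplest number in (value, hi): value + 1 if hi = +inf, otherwise the midpoint (value + hi)/2. On '-', the current value becomes hi and we move to value - 1 if lo = -inf, otherwise the midpoint (lo + value)/2.
Start at 0.
Step 1: sign = +, move right. Bounds: (0, +inf). Value = 1
Step 2: sign = -, move left. Bounds: (0, 1). Value = 1/2
The surreal number with sign expansion +- is 1/2.

1/2


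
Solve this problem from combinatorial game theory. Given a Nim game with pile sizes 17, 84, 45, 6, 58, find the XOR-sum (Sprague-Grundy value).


We need the XOR (exclusive or) of all pile sizes.
After XOR-ing pile 1 (size 17): 0 XOR 17 = 17
After XOR-ing pile 2 (size 84): 17 XOR 84 = 69
After XOR-ing pile 3 (size 45): 69 XOR 45 = 104
After XOR-ing pile 4 (size 6): 104 XOR 6 = 110
After XOR-ing pile 5 (size 58): 110 XOR 58 = 84
The Nim-value of this position is 84.

84


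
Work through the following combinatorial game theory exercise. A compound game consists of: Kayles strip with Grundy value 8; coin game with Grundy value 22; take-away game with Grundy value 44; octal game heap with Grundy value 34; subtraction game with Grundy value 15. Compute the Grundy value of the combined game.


By the Sprague-Grundy theorem, the Grundy value of a sum of games is the XOR of individual Grundy values.
Kayles strip: Grundy value = 8. Running XOR: 0 XOR 8 = 8
coin game: Grundy value = 22. Running XOR: 8 XOR 22 = 30
take-away game: Grundy value = 44. Running XOR: 30 XOR 44 = 50
octal game heap: Grundy value = 34. Running XOR: 50 XOR 34 = 16
subtraction game: Grundy value = 15. Running XOR: 16 XOR 15 = 31
The combined Grundy value is 31.

31


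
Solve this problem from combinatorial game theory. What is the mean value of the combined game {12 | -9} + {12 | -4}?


G1 = {12 | -9}, G2 = {12 | -4}
Each is a switch {a | b} with numbers a > b; its mean value is (a + b)/2, and mean value is additive over game sums: m(G1 + G2) = m(G1) + m(G2).
Mean of G1 = (12 + (-9))/2 = 3/2 = 3/2
Mean of G2 = (12 + (-4))/2 = 8/2 = 4
Mean of G1 + G2 = 3/2 + 4 = 11/2

11/2


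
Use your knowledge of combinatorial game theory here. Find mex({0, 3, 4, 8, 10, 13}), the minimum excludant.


Set = {0, 3, 4, 8, 10, 13}
0 is in the set.
1 is NOT in the set. This is the mex.
mex = 1

1


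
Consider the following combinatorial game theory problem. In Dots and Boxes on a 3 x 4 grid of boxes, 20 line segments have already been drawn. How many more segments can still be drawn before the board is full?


Grid: 3 x 4 boxes, i.e. 4 rows and 5 columns of dots.
Horizontal edges: (rows + 1) * cols = 4 * 4 = 16
Vertical edges: rows * (cols + 1) = 3 * 5 = 15
Total edges: 16 + 15 = 31
Edges drawn: 20
Remaining: 31 - 20 = 11

11


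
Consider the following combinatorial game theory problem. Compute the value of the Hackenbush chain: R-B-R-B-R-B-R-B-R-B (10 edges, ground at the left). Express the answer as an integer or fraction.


Edges (from ground): R-B-R-B-R-B-R-B-R-B
By Berlekamp's sign-expansion rule, a Blue-Red Hackenbush stalk has the value of the surreal number whose sign sequence is the edge sequence with B -> + and R -> -.
Sign sequence: -+-+-+-+-+
Trace the sign expansion in the surreal number tree, starting from 0:
Edge 1: R (sign -) -> bounds (-inf, 0), value = -1
Edge 2: B (sign +) -> bounds (-1, 0), value = -1/2
Edge 3: R (sign -) -> bounds (-1, -1/2), value = -3/4
Edge 4: B (sign +) -> bounds (-3/4, -1/2), value = -5/8
Edge 5: R (sign -) -> bounds (-3/4, -5/8), value = -11/16
Edge 6: B (sign +) -> bounds (-11/16, -5/8), value = -21/32
Edge 7: R (sign -) -> bounds (-11/16, -21/32), value = -43/64
Edge 8: B (sign +) -> bounds (-43/64, -21/32), value = -85/128
Edge 9: R (sign -) -> bounds (-43/64, -85/128), value = -171/256
Edge 10: B (sign +) -> bounds (-171/256, -85/128), value = -341/512
Game value = -341/512

-341/512


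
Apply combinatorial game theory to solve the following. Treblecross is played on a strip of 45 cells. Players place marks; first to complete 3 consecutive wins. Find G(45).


Treblecross: place X on empty cells; 3-in-a-row wins.
Playing within two cells of an existing X lets the opponent win at once, so sensible play treats the cells i-2..i+2 around each X as dead. The player left with no safe cell loses, so this is a normal-play take-away game on strips of safe cells.
Placing X at cell i (0-indexed) of a strip of k safe cells leaves independent strips of sizes max(0, i-2) and max(0, k-i-3). Hence G(k) = mex{ G(max(0,i-2)) XOR G(max(0,k-i-3)) : 0 <= i < k }, with G(0) = 0.
G(1): splits (0,0):0^0=0 -> mex({0}) = 1
G(2): splits (0,0):0^0=0 -> mex({0}) = 1
G(3): splits (0,0):0^0=0 -> mex({0}) = 1
G(4): splits (0,1):0^1=1 (0,0):0^0=0 -> mex({0, 1}) = 2
G(5): splits (0,2):0^1=1 (0,1):0^1=1 (0,0):0^0=0 -> mex({0, 1}) = 2
G(6) = mex({1}) = 0
G(7) = mex({0, 1, 2}) = 3
G(8) = mex({0, 1, 2}) = 3
G(9) = mex({0, 2}) = 1
G(10) = mex({0, 2, 3}) = 1
G(11) = mex({0, 3}) = 1
G(12) = mex({1, 3}) = 0
G(13) = mex({0, 1, 2, 3}) = 4
G(14) = mex({0, 1, 2}) = 3
G(15) = mex({0, 1, 2}) = 3
G(16) = mex({0, 1, 2, 4}) = 3
G(17) = mex({0, 1, 3, 4}) = 2
G(18) = mex({0, 1, 3, 4}) = 2
G(19) = mex({0, 1, 3, 5}) = 2
G(20) = mex({0, 1, 2, 3, 5}) = 4
G(21) = mex({0, 1, 2, 3, 5}) = 4
G(22) = mex({1, 2, 6}) = 0
G(23) = mex({0, 1, 2, 3, 4, 6}) = 5
G(24) = mex({0, 1, 2, 3, 4}) = 5
G(25) = mex({0, 1, 3, 4, 7}) = 2
G(26) = mex({0, 1, 3, 4, 5, 7}) = 2
G(27) = mex({0, 1, 3, 5}) = 2
G(28) = mex({0, 1, 2, 5}) = 3
G(29) = mex({0, 1, 2, 4, 5, 6}) = 3
G(30) = mex({1, 2, 4, 6}) = 0
G(31) = mex({0, 1, 2, 3, 4, 6}) = 5
G(32) = mex({1, 2, 3, 4, 7}) = 0
G(33) = mex({0, 3, 7}) = 1
G(34) = mex({0, 2, 3, 5, 7}) = 1
G(35) = mex({0, 2, 3, 5, 6}) = 1
G(36) = mex({0, 1, 2, 5, 6}) = 3
G(37) = mex({0, 1, 2, 4, 5, 6}) = 3
G(38) = mex({0, 1, 2, 4}) = 3
G(39) = mex({0, 1, 2, 3, 4, 7}) = 5
G(40) = mex({0, 1, 2, 3, 4, 5, 7}) = 6
G(41) = mex({0, 1, 2, 3, 5, 7}) = 4
G(42) = mex({0, 1, 2, 3, 5, 6, 7}) = 4
G(43) = mex({0, 2, 3, 5, 6}) = 1
G(44) = mex({1, 2, 3, 4, 5, 6}) = 0
G(45) = mex({0, 1, 2, 3, 4, 6, 7}) = 5
Therefore G(45) = 5.

5


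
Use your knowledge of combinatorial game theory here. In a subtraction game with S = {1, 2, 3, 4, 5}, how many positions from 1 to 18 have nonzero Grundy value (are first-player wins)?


Subtraction set S = {1, 2, 3, 4, 5}, so G(n) = n mod 6.
G(n) = 0 when n is a multiple of 6.
Multiples of 6 in [1, 18]: 3
N-positions (nonzero Grundy) = 18 - 3 = 15

15


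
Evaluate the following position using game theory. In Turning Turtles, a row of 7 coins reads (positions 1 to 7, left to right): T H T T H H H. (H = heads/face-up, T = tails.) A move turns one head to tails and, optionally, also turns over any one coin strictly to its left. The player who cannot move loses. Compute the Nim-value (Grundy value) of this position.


Coins: T H T T H H H
Key fact: a single head at position k behaves exactly like a Nim heap of size k (turning it to T and optionally flipping a coin at j < k corresponds to moving the heap from k to j, or to 0), and heads combine as a disjunctive sum (two heads at the same place would cancel, matching j XOR j = 0). So the Nim-value is the XOR of the 1-indexed positions of the heads.
Face-up positions (1-indexed): [2, 5, 6, 7]
XOR 0 with 2: 0 XOR 2 = 2
XOR 2 with 5: 2 XOR 5 = 7
XOR 7 with 6: 7 XOR 6 = 1
XOR 1 with 7: 1 XOR 7 = 6
Nim-value = 6

6


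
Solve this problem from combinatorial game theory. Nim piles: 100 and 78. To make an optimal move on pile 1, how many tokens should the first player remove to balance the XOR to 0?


Piles: 100 and 78
Current XOR: 100 XOR 78 = 42 (non-zero, so this is an N-position).
To make the XOR zero, we need to find a move that balances the piles.
For pile 1 (size 100): target = 100 XOR 42 = 78
We reduce pile 1 from 100 to 78.
Tokens removed: 100 - 78 = 22
Verification: 78 XOR 78 = 0

22


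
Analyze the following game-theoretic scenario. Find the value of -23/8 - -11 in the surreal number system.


x = -23/8, y = -11
Converting to common denominator: 8
x = -23/8, y = -88/8
x - y = -23/8 - -11 = 65/8

65/8


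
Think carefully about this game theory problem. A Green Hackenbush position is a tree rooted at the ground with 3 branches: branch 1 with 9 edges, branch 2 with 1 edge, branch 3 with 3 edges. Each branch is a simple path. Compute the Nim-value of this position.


The tree has 3 branches from the ground vertex.
In Green Hackenbush, the Nim-value of a simple path of length k is k.
Branch 1: length 9, Nim-value = 9
Branch 2: length 1, Nim-value = 1
Branch 3: length 3, Nim-value = 3
Total Nim-value = XOR of all branch values:
0 XOR 9 = 9
9 XOR 1 = 8
8 XOR 3 = 11
Nim-value of the tree = 11

11


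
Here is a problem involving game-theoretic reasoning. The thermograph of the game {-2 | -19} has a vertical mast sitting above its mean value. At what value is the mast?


Game = {-2 | -19}, a switch {a | b} with numbers a > b.
Its thermograph has left wall a - t and right wall b + t, which meet at t = (a - b)/2, where both equal (a + b)/2. So the mast (mean value) is at (a + b)/2.
Mean = (-2 + (-19))/2 = -21/2 = -21/2

-21/2


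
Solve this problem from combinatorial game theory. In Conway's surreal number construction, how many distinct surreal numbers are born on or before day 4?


Day 0: {|} = 0 is born. Count = 1.
Day n: the number of surreal numbers born by day n is 2^(n+1) - 1.
By day 0: 2^1 - 1 = 1
By day 1: 2^2 - 1 = 3
By day 2: 2^3 - 1 = 7
By day 3: 2^4 - 1 = 15
By day 4: 2^5 - 1 = 31
By day 4: 31 surreal numbers.

31


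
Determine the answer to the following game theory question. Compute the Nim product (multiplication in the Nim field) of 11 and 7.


Nim multiplication is bilinear over XOR: (u XOR v) * w = (u*w) XOR (v*w).
So we split each operand into its bit components and XOR the pairwise Nim products.
11 = 1 + 2 + 8 (as XOR of powers of 2).
7 = 1 + 2 + 4 (as XOR of powers of 2).
Using the standard Nim-product table on single bits:
  2*2 = 3,   2*4 = 8,   2*8 = 12,
  4*4 = 6,   4*8 = 11,  8*8 = 13,
and  1*x = x (identity), k*l = l*k (commutative).
Pairwise Nim products:
  1 * 1 = 1
  1 * 2 = 2
  1 * 4 = 4
  2 * 1 = 2
  2 * 2 = 3
  2 * 4 = 8
  8 * 1 = 8
  8 * 2 = 12
  8 * 4 = 11
XOR them: 1 XOR 2 XOR 4 XOR 2 XOR 3 XOR 8 XOR 8 XOR 12 XOR 11 = 1.
Result: 11 * 7 = 1 (in Nim).

1


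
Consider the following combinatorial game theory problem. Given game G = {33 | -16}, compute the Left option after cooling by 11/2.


Original game: {33 | -16} (a switch {a | b} with a > b).
Cooling by t (for t below the temperature (a - b)/2 = 49/2) taxes each move by t: {a | b} cooled by t is {a - t | b + t}.
Cooling amount: t = 11/2
Cooled Left option: 33 - 11/2 = 55/2
Cooled Right option: -16 + 11/2 = -21/2
Cooled game: {55/2 | -21/2}
Left option = 55/2

55/2


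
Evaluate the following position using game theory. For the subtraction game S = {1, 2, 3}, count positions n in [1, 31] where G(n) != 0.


Subtraction set S = {1, 2, 3}, so G(n) = n mod 4.
G(n) = 0 when n is a multiple of 4.
Multiples of 4 in [1, 31]: 7
N-positions (nonzero Grundy) = 31 - 7 = 24

24


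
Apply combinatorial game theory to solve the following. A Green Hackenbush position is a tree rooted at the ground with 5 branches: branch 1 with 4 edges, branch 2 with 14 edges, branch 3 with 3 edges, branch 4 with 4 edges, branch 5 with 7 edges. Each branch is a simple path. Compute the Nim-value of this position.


The tree has 5 branches from the ground vertex.
In Green Hackenbush, the Nim-value of a simple path of length k is k.
Branch 1: length 4, Nim-value = 4
Branch 2: length 14, Nim-value = 14
Branch 3: length 3, Nim-value = 3
Branch 4: length 4, Nim-value = 4
Branch 5: length 7, Nim-value = 7
Total Nim-value = XOR of all branch values:
0 XOR 4 = 4
4 XOR 14 = 10
10 XOR 3 = 9
9 XOR 4 = 13
13 XOR 7 = 10
Nim-value of the tree = 10

10


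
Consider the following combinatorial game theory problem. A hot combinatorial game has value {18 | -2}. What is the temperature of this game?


The game is {18 | -2}, a switch {a | b} with numbers a > b.
Cooling {a | b} by t gives {a - t | b + t}, which stops being hot when a - t = b + t, i.e. at t = (a - b)/2. So the temperature of a switch is (a - b)/2.
Temperature = (Left option - Right option) / 2
= (18 - (-2)) / 2
= 20 / 2
= 10

10


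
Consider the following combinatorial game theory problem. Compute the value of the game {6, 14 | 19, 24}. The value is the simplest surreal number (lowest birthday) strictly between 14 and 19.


Left options: {6, 14}, max = 14
Right options: {19, 24}, min = 19
All options are numbers and max(Left) < min(Right), so by the simplicity theorem the value is the simplest (earliest-born) number strictly between 14 and 19.
Integers 15 through 18 all lie strictly between 14 and 19.
Among integers, the simplest (lowest birthday = smallest |n|; 0 is born on day 0, +-n on day n) is 15.
No non-integer in the interval can be simpler: if x is a non-integer in the interval, then floor(x) or ceil(x) also lies in the interval (the interval contains an integer), and both are proper prefixes of x's sign expansion, i.e. born earlier. So the game value is 15.
Game value = 15

15


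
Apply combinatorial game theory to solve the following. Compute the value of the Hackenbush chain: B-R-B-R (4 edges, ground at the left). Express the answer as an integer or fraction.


Edges (from ground): B-R-B-R
By Berlekamp's sign-expansion rule, a Blue-Red Hackenbush stalk has the value of the surreal number whose sign sequence is the edge sequence with B -> + and R -> -.
Sign sequence: +-+-
Trace the sign expansion in the surreal number tree, starting from 0:
Edge 1: B (sign +) -> bounds (0, +inf), value = 1
Edge 2: R (sign -) -> bounds (0, 1), value = 1/2
Edge 3: B (sign +) -> bounds (1/2, 1), value = 3/4
Edge 4: R (sign -) -> bounds (1/2, 3/4), value = 5/8
Game value = 5/8

5/8


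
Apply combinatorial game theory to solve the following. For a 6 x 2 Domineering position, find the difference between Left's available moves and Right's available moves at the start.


Board is 6 x 2 (rows x cols).
Left (vertical) placements: (rows-1) * cols = 5 * 2 = 10
Right (horizontal) placements: rows * (cols-1) = 6 * 1 = 6
Advantage = Left - Right = 10 - 6 = 4

4


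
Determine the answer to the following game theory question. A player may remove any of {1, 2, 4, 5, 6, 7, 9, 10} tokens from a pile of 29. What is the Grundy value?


The subtraction set is S = {1, 2, 4, 5, 6, 7, 9, 10}.
G(k) = mex{ G(k - s) : s in S, s <= k }. We compute iteratively: G(0) = 0.
G(1) = mex({0}) = 1
G(2) = mex({0, 1}) = 2
G(3) = mex({1, 2}) = 0
G(4) = mex({0, 2}) = 1
G(5) = mex({0, 1}) = 2
G(6) = mex({0, 1, 2}) = 3
G(7) = mex({0, 1, 2, 3}) = 4
G(8) = mex({0, 1, 2, 3, 4}) = 5
G(9) = mex({0, 1, 2, 4, 5}) = 3
G(10) = mex({0, 1, 2, 3, 5}) = 4
G(11) = mex({1, 2, 3, 4}) = 0
G(12) = mex({0, 2, 3, 4, 5}) = 1
G(13) = mex({0, 1, 3, 4, 5}) = 2
G(14) = mex({1, 2, 3, 4, 5}) = 0
G(15) = mex({0, 2, 3, 4, 5}) = 1
G(16) = mex({0, 1, 3, 4}) = 2
G(17) = mex({0, 1, 2, 4, 5}) = 3
G(18) = mex({0, 1, 2, 3, 5}) = 4
G(19) = mex({0, 1, 2, 3, 4}) = 5
G(20) = mex({0, 1, 2, 4, 5}) = 3
Observe that G(11)..G(20) = 0, 1, 2, 0, 1, 2, 3, 4, 5, 3 repeats G(0)..G(9) = 0, 1, 2, 0, 1, 2, 3, 4, 5, 3.
For k >= max(S) = 10, G(k) is determined by the previous 10 values G(k-10)..G(k-1); a window of 10 consecutive values has recurred shifted by 11, so by induction G(k + 11) = G(k) for all k >= 0: the sequence is periodic from the start with period 11.
One period: G(0..10) = 0, 1, 2, 0, 1, 2, 3, 4, 5, 3, 4.
29 mod 11 = 7, so G(29) = G(7) = 4.

4


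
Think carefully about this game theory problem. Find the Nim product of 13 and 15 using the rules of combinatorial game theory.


Nim multiplication is bilinear over XOR: (u XOR v) * w = (u*w) XOR (v*w).
So we split each operand into its bit components and XOR the pairwise Nim products.
13 = 1 + 4 + 8 (as XOR of powers of 2).
15 = 1 + 2 + 4 + 8 (as XOR of powers of 2).
Using the standard Nim-product table on single bits:
  2*2 = 3,   2*4 = 8,   2*8 = 12,
  4*4 = 6,   4*8 = 11,  8*8 = 13,
and  1*x = x (identity), k*l = l*k (commutative).
Pairwise Nim products:
  1 * 1 = 1
  1 * 2 = 2
  1 * 4 = 4
  1 * 8 = 8
  4 * 1 = 4
  4 * 2 = 8
  4 * 4 = 6
  4 * 8 = 11
  8 * 1 = 8
  8 * 2 = 12
  8 * 4 = 11
  8 * 8 = 13
XOR them: 1 XOR 2 XOR 4 XOR 8 XOR 4 XOR 8 XOR 6 XOR 11 XOR 8 XOR 12 XOR 11 XOR 13 = 12.
Result: 13 * 15 = 12 (in Nim).

12


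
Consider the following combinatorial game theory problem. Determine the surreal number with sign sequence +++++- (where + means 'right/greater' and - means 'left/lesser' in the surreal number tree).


Sign expansion: +++++-
Rule: track bounds (lo, hi), initially (-inf, +inf). On '+', the current value becomes lo and we move to the simplest number in (value, hi): value + 1 if hi = +inf, otherwise the midpoint (value + hi)/2. On '-', the current value becomes hi and we move to value - 1 if lo = -inf, otherwise the midpoint (lo + value)/2.
Start at 0.
Step 1: sign = +, move right. Bounds: (0, +inf). Value = 1
Step 2: sign = +, move right. Bounds: (1, +inf). Value = 2
Step 3: sign = +, move right. Bounds: (2, +inf). Value = 3
Step 4: sign = +, move right. Bounds: (3, +inf). Value = 4
Step 5: sign = +, move right. Bounds: (4, +inf). Value = 5
Step 6: sign = -, move left. Bounds: (4, 5). Value = 9/2
The surreal number with sign expansion +++++- is 9/2.

9/2


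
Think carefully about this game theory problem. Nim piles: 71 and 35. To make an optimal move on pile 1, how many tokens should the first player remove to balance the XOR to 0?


Piles: 71 and 35
Current XOR: 71 XOR 35 = 100 (non-zero, so this is an N-position).
To make the XOR zero, we need to find a move that balances the piles.
For pile 1 (size 71): target = 71 XOR 100 = 35
We reduce pile 1 from 71 to 35.
Tokens removed: 71 - 35 = 36
Verification: 35 XOR 35 = 0

36


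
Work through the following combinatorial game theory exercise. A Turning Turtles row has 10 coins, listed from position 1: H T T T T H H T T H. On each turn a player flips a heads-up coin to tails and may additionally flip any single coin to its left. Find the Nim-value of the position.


Coins: H T T T T H H T T H
Key fact: a single head at position k behaves exactly like a Nim heap of size k (turning it to T and optionally flipping a coin at j < k corresponds to moving the heap from k to j, or to 0), and heads combine as a disjunctive sum (two heads at the same place would cancel, matching j XOR j = 0). So the Nim-value is the XOR of the 1-indexed positions of the heads.
Face-up positions (1-indexed): [1, 6, 7, 10]
XOR 0 with 1: 0 XOR 1 = 1
XOR 1 with 6: 1 XOR 6 = 7
XOR 7 with 7: 7 XOR 7 = 0
XOR 0 with 10: 0 XOR 10 = 10
Nim-value = 10

10


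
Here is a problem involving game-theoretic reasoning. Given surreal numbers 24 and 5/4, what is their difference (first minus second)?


x = 24, y = 5/4
Converting to common denominator: 4
x = 96/4, y = 5/4
x - y = 24 - 5/4 = 91/4

91/4


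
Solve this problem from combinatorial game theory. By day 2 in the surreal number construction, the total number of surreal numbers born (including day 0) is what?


Day 0: {|} = 0 is born. Count = 1.
Day n: the number of surreal numbers born by day n is 2^(n+1) - 1.
By day 0: 2^1 - 1 = 1
By day 1: 2^2 - 1 = 3
By day 2: 2^3 - 1 = 7
By day 2: 7 surreal numbers.

7


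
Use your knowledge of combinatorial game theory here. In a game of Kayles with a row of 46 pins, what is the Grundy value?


Kayles: a move removes 1 or 2 adjacent pins from a contiguous row.
Removing pins from a row of k leaves two independent rows (a, b) with a + b = k - 1 (one pin) or a + b = k - 2 (two pins); an end removal gives a = 0.
By Sprague-Grundy, G(k) = mex{ G(a) XOR G(b) } over all these splits. G(0) = 0.
G(1): splits (0,0):0^0=0 -> mex({0}) = 1
G(2): splits (0,1):0^1=1 (0,0):0^0=0 -> mex({0, 1}) = 2
G(3): splits (0,2):0^2=2 (1,1):1^1=0 (0,1):0^1=1 -> mex({0, 1, 2}) = 3
G(4): splits (0,3):0^3=3 (1,2):1^2=3 (0,2):0^2=2 (1,1):1^1=0 -> mex({0, 2, 3}) = 1
G(5): splits (0,4):0^1=1 (1,3):1^3=2 (2,2):2^2=0 (0,3):0^3=3 (1,2):1^2=3 -> mex({0, 1, 2, 3}) = 4
G(6) = mex({0, 1, 2, 4}) = 3
G(7) = mex({0, 1, 3, 4, 5}) = 2
G(8) = mex({0, 2, 3, 5, 6}) = 1
G(9) = mex({0, 1, 2, 3, 6, 7}) = 4
G(10) = mex({0, 1, 3, 4, 5, 7}) = 2
G(11) = mex({0, 1, 2, 3, 4, 5}) = 6
G(12) = mex({0, 1, 2, 3, 5, 6, 7}) = 4
G(13) = mex({0, 2, 3, 4, 6, 7}) = 1
G(14) = mex({0, 1, 4, 5, 6, 7}) = 2
G(15) = mex({0, 1, 2, 3, 4, 5, 6}) = 7
G(16) = mex({0, 2, 3, 5, 6, 7}) = 1
G(17) = mex({0, 1, 2, 3, 5, 6, 7}) = 4
G(18) = mex({0, 1, 2, 4, 5, 6}) = 3
G(19) = mex({0, 1, 3, 4, 5, 7}) = 2
G(20) = mex({0, 2, 3, 4, 5, 6, 7}) = 1
G(21) = mex({0, 1, 2, 3, 5, 6, 7}) = 4
G(22) = mex({0, 1, 2, 3, 4, 5, 7}) = 6
G(23) = mex({0, 1, 2, 3, 4, 5, 6}) = 7
G(24) = mex({0, 1, 2, 3, 5, 6, 7}) = 4
G(25) = mex({0, 2, 3, 4, 6, 7}) = 1
G(26) = mex({0, 1, 3, 4, 5, 6, 7}) = 2
G(27) = mex({0, 1, 2, 3, 4, 5, 6, 7}) = 8
G(28) = mex({0, 1, 2, 3, 4, 6, 7, 8}) = 5
G(29) = mex({0, 1, 2, 3, 5, 6, 7, 8, 9}) = 4
G(30) = mex({0, 1, 2, 3, 4, 5, 6, 9, 10}) = 7
G(31) = mex({0, 1, 3, 4, 5, 7, 10, 11}) = 2
G(32) = mex({0, 2, 3, 4, 5, 6, 7, 9, 11}) = 1
G(33) = mex({0, 1, 2, 3, 4, 5, 6, 7, 9, 12}) = 8
G(34) = mex({0, 1, 2, 3, 4, 5, 7, 8, 11, 12}) = 6
G(35) = mex({0, 1, 2, 3, 4, 5, 6, 8, 9, 10, 11}) = 7
G(36) = mex({0, 1, 2, 3, 5, 6, 7, 9, 10}) = 4
G(37) = mex({0, 2, 3, 4, 6, 7, 9, 10, 11, 12}) = 1
G(38) = mex({0, 1, 3, 4, 5, 6, 7, 9, 10, 11, 12}) = 2
G(39) = mex({0, 1, 2, 4, 5, 6, 7, 9, 10, 12, 14}) = 3
G(40) = mex({0, 2, 3, 4, 6, 7, 11, 12, 14}) = 1
G(41) = mex({0, 1, 2, 3, 5, 6, 7, 9, 10, 11, 12}) = 4
G(42) = mex({0, 1, 2, 3, 4, 5, 6, 9, 10}) = 7
G(43) = mex({0, 1, 3, 4, 5, 7, 9, 10, 12, 15}) = 2
G(44) = mex({0, 2, 3, 4, 5, 6, 7, 9, 10, 12, 15}) = 1
G(45) = mex({0, 1, 2, 3, 4, 5, 6, 7, 9, 10, 12, 14}) = 8
G(46) = mex({0, 1, 3, 4, 5, 7, 8, 11, 12, 14}) = 2
Therefore G(46) = 2.

2


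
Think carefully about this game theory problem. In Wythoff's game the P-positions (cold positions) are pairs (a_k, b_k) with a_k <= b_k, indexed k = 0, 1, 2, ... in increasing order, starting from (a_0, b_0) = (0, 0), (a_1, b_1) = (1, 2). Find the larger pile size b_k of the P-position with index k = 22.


By Wythoff's theorem, a_k = floor(k * phi) and b_k = floor(k * phi^2) = a_k + k, where phi = (1 + sqrt(5))/2 is the golden ratio.
phi = (1 + sqrt(5))/2 = 1.618034
phi^2 = phi + 1 = 2.618034
k = 22
k * phi^2 = 22 * 2.618034 = 57.596748
b_22 = floor(k * phi^2) = 57 (check: a_22 + k = 35 + 22 = 57)

57


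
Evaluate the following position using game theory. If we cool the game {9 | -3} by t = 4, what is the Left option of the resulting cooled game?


Original game: {9 | -3} (a switch {a | b} with a > b).
Cooling by t (for t below the temperature (a - b)/2 = 6) taxes each move by t: {a | b} cooled by t is {a - t | b + t}.
Cooling amount: t = 4
Cooled Left option: 9 - 4 = 5
Cooled Right option: -3 + 4 = 1
Cooled game: {5 | 1}
Left option = 5

5


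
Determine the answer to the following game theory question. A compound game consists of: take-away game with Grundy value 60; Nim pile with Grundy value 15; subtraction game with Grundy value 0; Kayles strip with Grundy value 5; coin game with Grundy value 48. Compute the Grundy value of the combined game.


By the Sprague-Grundy theorem, the Grundy value of a sum of games is the XOR of individual Grundy values.
take-away game: Grundy value = 60. Running XOR: 0 XOR 60 = 60
Nim pile: Grundy value = 15. Running XOR: 60 XOR 15 = 51
subtraction game: Grundy value = 0. Running XOR: 51 XOR 0 = 51
Kayles strip: Grundy value = 5. Running XOR: 51 XOR 5 = 54
coin game: Grundy value = 48. Running XOR: 54 XOR 48 = 6
The combined Grundy value is 6.

6


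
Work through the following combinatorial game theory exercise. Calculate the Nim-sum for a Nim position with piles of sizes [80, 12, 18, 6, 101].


We need the XOR (exclusive or) of all pile sizes.
After XOR-ing pile 1 (size 80): 0 XOR 80 = 80
After XOR-ing pile 2 (size 12): 80 XOR 12 = 92
After XOR-ing pile 3 (size 18): 92 XOR 18 = 78
After XOR-ing pile 4 (size 6): 78 XOR 6 = 72
After XOR-ing pile 5 (size 101): 72 XOR 101 = 45
The Nim-value of this position is 45.

45


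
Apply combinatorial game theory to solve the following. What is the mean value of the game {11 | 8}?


Game = {11 | 8}, a switch {a | b} with numbers a > b.
Its thermograph has left wall a - t and right wall b + t, which meet at t = (a - b)/2, where both equal (a + b)/2. So the mast (mean value) is at (a + b)/2.
Mean = (11 + (8))/2 = 19/2 = 19/2

19/2


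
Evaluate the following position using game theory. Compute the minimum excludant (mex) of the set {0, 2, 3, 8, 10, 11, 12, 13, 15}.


Set = {0, 2, 3, 8, 10, 11, 12, 13, 15}
0 is in the set.
1 is NOT in the set. This is the mex.
mex = 1

1


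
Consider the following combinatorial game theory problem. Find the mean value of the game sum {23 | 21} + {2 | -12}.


G1 = {23 | 21}, G2 = {2 | -12}
Each is a switch {a | b} with numbers a > b; its mean value is (a + b)/2, and mean value is additive over game sums: m(G1 + G2) = m(G1) + m(G2).
Mean of G1 = (23 + (21))/2 = 44/2 = 22
Mean of G2 = (2 + (-12))/2 = -10/2 = -5
Mean of G1 + G2 = 22 + -5 = 17

17


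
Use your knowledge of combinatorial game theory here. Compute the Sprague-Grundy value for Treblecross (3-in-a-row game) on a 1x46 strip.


Treblecross: place X on empty cells; 3-in-a-row wins.
Playing within two cells of an existing X lets the opponent win at once, so sensible play treats the cells i-2..i+2 around each X as dead. The player left with no safe cell loses, so this is a normal-play take-away game on strips of safe cells.
Placing X at cell i (0-indexed) of a strip of k safe cells leaves independent strips of sizes max(0, i-2) and max(0, k-i-3). Hence G(k) = mex{ G(max(0,i-2)) XOR G(max(0,k-i-3)) : 0 <= i < k }, with G(0) = 0.
G(1): splits (0,0):0^0=0 -> mex({0}) = 1
G(2): splits (0,0):0^0=0 -> mex({0}) = 1
G(3): splits (0,0):0^0=0 -> mex({0}) = 1
G(4): splits (0,1):0^1=1 (0,0):0^0=0 -> mex({0, 1}) = 2
G(5): splits (0,2):0^1=1 (0,1):0^1=1 (0,0):0^0=0 -> mex({0, 1}) = 2
G(6) = mex({1}) = 0
G(7) = mex({0, 1, 2}) = 3
G(8) = mex({0, 1, 2}) = 3
G(9) = mex({0, 2}) = 1
G(10) = mex({0, 2, 3}) = 1
G(11) = mex({0, 3}) = 1
G(12) = mex({1, 3}) = 0
G(13) = mex({0, 1, 2, 3}) = 4
G(14) = mex({0, 1, 2}) = 3
G(15) = mex({0, 1, 2}) = 3
G(16) = mex({0, 1, 2, 4}) = 3
G(17) = mex({0, 1, 3, 4}) = 2
G(18) = mex({0, 1, 3, 4}) = 2
G(19) = mex({0, 1, 3, 5}) = 2
G(20) = mex({0, 1, 2, 3, 5}) = 4
G(21) = mex({0, 1, 2, 3, 5}) = 4
G(22) = mex({1, 2, 6}) = 0
G(23) = mex({0, 1, 2, 3, 4, 6}) = 5
G(24) = mex({0, 1, 2, 3, 4}) = 5
G(25) = mex({0, 1, 3, 4, 7}) = 2
G(26) = mex({0, 1, 3, 4, 5, 7}) = 2
G(27) = mex({0, 1, 3, 5}) = 2
G(28) = mex({0, 1, 2, 5}) = 3
G(29) = mex({0, 1, 2, 4, 5, 6}) = 3
G(30) = mex({1, 2, 4, 6}) = 0
G(31) = mex({0, 1, 2, 3, 4, 6}) = 5
G(32) = mex({1, 2, 3, 4, 7}) = 0
G(33) = mex({0, 3, 7}) = 1
G(34) = mex({0, 2, 3, 5, 7}) = 1
G(35) = mex({0, 2, 3, 5, 6}) = 1
G(36) = mex({0, 1, 2, 5, 6}) = 3
G(37) = mex({0, 1, 2, 4, 5, 6}) = 3
G(38) = mex({0, 1, 2, 4}) = 3
G(39) = mex({0, 1, 2, 3, 4, 7}) = 5
G(40) = mex({0, 1, 2, 3, 4, 5, 7}) = 6
G(41) = mex({0, 1, 2, 3, 5, 7}) = 4
G(42) = mex({0, 1, 2, 3, 5, 6, 7}) = 4
G(43) = mex({0, 2, 3, 5, 6}) = 1
G(44) = mex({1, 2, 3, 4, 5, 6}) = 0
G(45) = mex({0, 1, 2, 3, 4, 6, 7}) = 5
G(46) = mex({0, 1, 2, 3, 4, 7}) = 5
Therefore G(46) = 5.

5


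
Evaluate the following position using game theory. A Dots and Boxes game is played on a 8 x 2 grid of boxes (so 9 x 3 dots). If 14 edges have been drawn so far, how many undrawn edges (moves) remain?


Grid: 8 x 2 boxes, i.e. 9 rows and 3 columns of dots.
Horizontal edges: (rows + 1) * cols = 9 * 2 = 18
Vertical edges: rows * (cols + 1) = 8 * 3 = 24
Total edges: 18 + 24 = 42
Edges drawn: 14
Remaining: 42 - 14 = 28

28


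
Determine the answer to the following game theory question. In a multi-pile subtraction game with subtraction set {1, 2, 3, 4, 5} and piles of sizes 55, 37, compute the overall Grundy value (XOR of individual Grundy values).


Subtraction set: {1, 2, 3, 4, 5}
For this subtraction set, G(n) = n mod 6 (period = max + 1 = 6).
Pile 1 (size 55): G(55) = 55 mod 6 = 1
Pile 2 (size 37): G(37) = 37 mod 6 = 1
Total Grundy value = XOR of all: 1 XOR 1 = 0

0


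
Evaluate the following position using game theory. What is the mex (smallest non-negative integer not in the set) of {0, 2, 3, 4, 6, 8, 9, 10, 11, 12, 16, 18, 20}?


Set = {0, 2, 3, 4, 6, 8, 9, 10, 11, 12, 16, 18, 20}
0 is in the set.
1 is NOT in the set. This is the mex.
mex = 1

1


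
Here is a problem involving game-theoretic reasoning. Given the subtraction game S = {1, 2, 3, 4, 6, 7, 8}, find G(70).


The subtraction set is S = {1, 2, 3, 4, 6, 7, 8}.
G(k) = mex{ G(k - s) : s in S, s <= k }. We compute iteratively: G(0) = 0.
G(1) = mex({0}) = 1
G(2) = mex({0, 1}) = 2
G(3) = mex({0, 1, 2}) = 3
G(4) = mex({0, 1, 2, 3}) = 4
G(5) = mex({1, 2, 3, 4}) = 0
G(6) = mex({0, 2, 3, 4}) = 1
G(7) = mex({0, 1, 3, 4}) = 2
G(8) = mex({0, 1, 2, 4}) = 3
G(9) = mex({0, 1, 2, 3}) = 4
G(10) = mex({1, 2, 3, 4}) = 0
G(11) = mex({0, 2, 3, 4}) = 1
G(12) = mex({0, 1, 3, 4}) = 2
Observe that G(5)..G(12) = 0, 1, 2, 3, 4, 0, 1, 2 repeats G(0)..G(7) = 0, 1, 2, 3, 4, 0, 1, 2.
For k >= max(S) = 8, G(k) is determined by the previous 8 values G(k-8)..G(k-1); a window of 8 consecutive values has recurred shifted by 5, so by induction G(k + 5) = G(k) for all k >= 0: the sequence is periodic from the start with period 5.
One period: G(0..4) = 0, 1, 2, 3, 4.
70 mod 5 = 0, so G(70) = G(0) = 0.

0


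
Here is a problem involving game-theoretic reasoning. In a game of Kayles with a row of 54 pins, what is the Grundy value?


Kayles: a move removes 1 or 2 adjacent pins from a contiguous row.
Removing pins from a row of k leaves two independent rows (a, b) with a + b = k - 1 (one pin) or a + b = k - 2 (two pins); an end removal gives a = 0.
By Sprague-Grundy, G(k) = mex{ G(a) XOR G(b) } over all these splits. G(0) = 0.
G(1): splits (0,0):0^0=0 -> mex({0}) = 1
G(2): splits (0,1):0^1=1 (0,0):0^0=0 -> mex({0, 1}) = 2
G(3): splits (0,2):0^2=2 (1,1):1^1=0 (0,1):0^1=1 -> mex({0, 1, 2}) = 3
G(4): splits (0,3):0^3=3 (1,2):1^2=3 (0,2):0^2=2 (1,1):1^1=0 -> mex({0, 2, 3}) = 1
G(5): splits (0,4):0^1=1 (1,3):1^3=2 (2,2):2^2=0 (0,3):0^3=3 (1,2):1^2=3 -> mex({0, 1, 2, 3}) = 4
G(6) = mex({0, 1, 2, 4}) = 3
G(7) = mex({0, 1, 3, 4, 5}) = 2
G(8) = mex({0, 2, 3, 5, 6}) = 1
G(9) = mex({0, 1, 2, 3, 6, 7}) = 4
G(10) = mex({0, 1, 3, 4, 5, 7}) = 2
G(11) = mex({0, 1, 2, 3, 4, 5}) = 6
G(12) = mex({0, 1, 2, 3, 5, 6, 7}) = 4
G(13) = mex({0, 2, 3, 4, 6, 7}) = 1
G(14) = mex({0, 1, 4, 5, 6, 7}) = 2
G(15) = mex({0, 1, 2, 3, 4, 5, 6}) = 7
G(16) = mex({0, 2, 3, 5, 6, 7}) = 1
G(17) = mex({0, 1, 2, 3, 5, 6, 7}) = 4
G(18) = mex({0, 1, 2, 4, 5, 6}) = 3
G(19) = mex({0, 1, 3, 4, 5, 7}) = 2
G(20) = mex({0, 2, 3, 4, 5, 6, 7}) = 1
G(21) = mex({0, 1, 2, 3, 5, 6, 7}) = 4
G(22) = mex({0, 1, 2, 3, 4, 5, 7}) = 6
G(23) = mex({0, 1, 2, 3, 4, 5, 6}) = 7
G(24) = mex({0, 1, 2, 3, 5, 6, 7}) = 4
G(25) = mex({0, 2, 3, 4, 6, 7}) = 1
G(26) = mex({0, 1, 3, 4, 5, 6, 7}) = 2
G(27) = mex({0, 1, 2, 3, 4, 5, 6, 7}) = 8
G(28) = mex({0, 1, 2, 3, 4, 6, 7, 8}) = 5
G(29) = mex({0, 1, 2, 3, 5, 6, 7, 8, 9}) = 4
G(30) = mex({0, 1, 2, 3, 4, 5, 6, 9, 10}) = 7
G(31) = mex({0, 1, 3, 4, 5, 7, 10, 11}) = 2
G(32) = mex({0, 2, 3, 4, 5, 6, 7, 9, 11}) = 1
G(33) = mex({0, 1, 2, 3, 4, 5, 6, 7, 9, 12}) = 8
G(34) = mex({0, 1, 2, 3, 4, 5, 7, 8, 11, 12}) = 6
G(35) = mex({0, 1, 2, 3, 4, 5, 6, 8, 9, 10, 11}) = 7
G(36) = mex({0, 1, 2, 3, 5, 6, 7, 9, 10}) = 4
G(37) = mex({0, 2, 3, 4, 6, 7, 9, 10, 11, 12}) = 1
G(38) = mex({0, 1, 3, 4, 5, 6, 7, 9, 10, 11, 12}) = 2
G(39) = mex({0, 1, 2, 4, 5, 6, 7, 9, 10, 12, 14}) = 3
G(40) = mex({0, 2, 3, 4, 6, 7, 11, 12, 14}) = 1
G(41) = mex({0, 1, 2, 3, 5, 6, 7, 9, 10, 11, 12}) = 4
G(42) = mex({0, 1, 2, 3, 4, 5, 6, 9, 10}) = 7
G(43) = mex({0, 1, 3, 4, 5, 7, 9, 10, 12, 15}) = 2
G(44) = mex({0, 2, 3, 4, 5, 6, 7, 9, 10, 12, 15}) = 1
G(45) = mex({0, 1, 2, 3, 4, 5, 6, 7, 9, 10, 12, 14}) = 8
G(46) = mex({0, 1, 3, 4, 5, 7, 8, 11, 12, 14}) = 2
G(47) = mex({0, 1, 2, 3, 4, 5, 6, 8, 9, 10, 11, 12}) = 7
G(48) = mex({0, 1, 2, 3, 5, 6, 7, 9, 10}) = 4
G(49) = mex({0, 2, 3, 4, 6, 7, 9, 10, 11, 12, 15}) = 1
G(50) = mex({0, 1, 4, 5, 6, 7, 9, 11, 12, 14, 15}) = 2
G(51) = mex({0, 1, 2, 3, 4, 5, 6, 7, 9, 12, 14, 15}) = 8
G(52) = mex({0, 2, 3, 4, 5, 6, 7, 8, 11, 12, 15}) = 1
G(53) = mex({0, 1, 2, 3, 5, 6, 7, 8, 9, 10, 11, 12}) = 4
G(54) = mex({0, 1, 2, 3, 4, 5, 6, 9, 10}) = 7
Therefore G(54) = 7.

7


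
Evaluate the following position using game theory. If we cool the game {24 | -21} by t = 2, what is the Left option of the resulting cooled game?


Original game: {24 | -21} (a switch {a | b} with a > b).
Cooling by t (for t below the temperature (a - b)/2 = 45/2) taxes each move by t: {a | b} cooled by t is {a - t | b + t}.
Cooling amount: t = 2
Cooled Left option: 24 - 2 = 22
Cooled Right option: -21 + 2 = -19
Cooled game: {22 | -19}
Left option = 22

22


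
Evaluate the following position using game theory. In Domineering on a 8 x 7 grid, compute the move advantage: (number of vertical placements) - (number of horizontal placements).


Board is 8 x 7 (rows x cols).
Left (vertical) placements: (rows-1) * cols = 7 * 7 = 49
Right (horizontal) placements: rows * (cols-1) = 8 * 6 = 48
Advantage = Left - Right = 49 - 48 = 1

1


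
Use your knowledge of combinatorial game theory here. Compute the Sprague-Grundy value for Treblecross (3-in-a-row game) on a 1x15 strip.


Treblecross: place X on empty cells; 3-in-a-row wins.
Playing within two cells of an existing X lets the opponent win at once, so sensible play treats the cells i-2..i+2 around each X as dead. The player left with no safe cell loses, so this is a normal-play take-away game on strips of safe cells.
Placing X at cell i (0-indexed) of a strip of k safe cells leaves independent strips of sizes max(0, i-2) and max(0, k-i-3). Hence G(k) = mex{ G(max(0,i-2)) XOR G(max(0,k-i-3)) : 0 <= i < k }, with G(0) = 0.
G(1): splits (0,0):0^0=0 -> mex({0}) = 1
G(2): splits (0,0):0^0=0 -> mex({0}) = 1
G(3): splits (0,0):0^0=0 -> mex({0}) = 1
G(4): splits (0,1):0^1=1 (0,0):0^0=0 -> mex({0, 1}) = 2
G(5): splits (0,2):0^1=1 (0,1):0^1=1 (0,0):0^0=0 -> mex({0, 1}) = 2
G(6) = mex({1}) = 0
G(7) = mex({0, 1, 2}) = 3
G(8) = mex({0, 1, 2}) = 3
G(9) = mex({0, 2}) = 1
G(10) = mex({0, 2, 3}) = 1
G(11) = mex({0, 3}) = 1
G(12) = mex({1, 3}) = 0
G(13) = mex({0, 1, 2, 3}) = 4
G(14) = mex({0, 1, 2}) = 3
G(15) = mex({0, 1, 2}) = 3
Therefore G(15) = 3.

3


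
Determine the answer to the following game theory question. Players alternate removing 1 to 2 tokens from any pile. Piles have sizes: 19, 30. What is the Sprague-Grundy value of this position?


Subtraction set: {1, 2}
For this subtraction set, G(n) = n mod 3 (period = max + 1 = 3).
Pile 1 (size 19): G(19) = 19 mod 3 = 1
Pile 2 (size 30): G(30) = 30 mod 3 = 0
Total Grundy value = XOR of all: 1 XOR 0 = 1

1


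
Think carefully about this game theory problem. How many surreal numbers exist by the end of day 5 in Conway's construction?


Day 0: {|} = 0 is born. Count = 1.
Day n: the number of surreal numbers born by day n is 2^(n+1) - 1.
By day 0: 2^1 - 1 = 1
By day 1: 2^2 - 1 = 3
By day 2: 2^3 - 1 = 7
By day 3: 2^4 - 1 = 15
By day 4: 2^5 - 1 = 31
By day 5: 2^6 - 1 = 63
By day 5: 63 surreal numbers.

63
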